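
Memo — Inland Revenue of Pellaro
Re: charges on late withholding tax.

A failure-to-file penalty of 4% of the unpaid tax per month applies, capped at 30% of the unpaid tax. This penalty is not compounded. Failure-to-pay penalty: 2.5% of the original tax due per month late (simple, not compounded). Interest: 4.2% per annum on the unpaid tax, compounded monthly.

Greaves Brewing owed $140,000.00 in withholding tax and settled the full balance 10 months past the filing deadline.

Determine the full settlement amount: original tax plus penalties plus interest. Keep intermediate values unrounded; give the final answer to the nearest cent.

Failure-to-file: 10 × 4% × $140,000.00 = $56,000.00, capped at 30% × $140,000.00 = $42,000.00
Failure-to-pay penalty: 10 × 2.5% × $140,000.00 = $35,000.00
Interest (4.2%/yr ÷ 12 = 0.35%/month): $140,000.00 × ((1 + 0.0035)^10 − 1) = $4,977.8997…
Total = $140,000.00 + $77,000.0000 + $4,977.8997… = $221,977.90

$221,977.90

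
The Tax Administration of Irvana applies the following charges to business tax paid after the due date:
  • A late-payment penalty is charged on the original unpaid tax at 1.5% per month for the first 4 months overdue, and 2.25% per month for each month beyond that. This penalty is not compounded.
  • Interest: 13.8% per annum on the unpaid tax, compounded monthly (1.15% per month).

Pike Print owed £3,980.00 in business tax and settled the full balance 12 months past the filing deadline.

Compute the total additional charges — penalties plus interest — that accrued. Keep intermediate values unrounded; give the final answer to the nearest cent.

£1,540.55

Penalty, months 1–4: 4 × 1.5% × £3,980.00 = £238.80
Penalty, months 5–12: 8 × 2.25% × £3,980.00 = £716.40
Interest: £3,980.00 × ((1 + 0.0115)^12 − 1) = £3,980.00 × 0.1470719… = £585.3462…
Penalties + interest = £955.2000 + £585.3462… = £1,540.55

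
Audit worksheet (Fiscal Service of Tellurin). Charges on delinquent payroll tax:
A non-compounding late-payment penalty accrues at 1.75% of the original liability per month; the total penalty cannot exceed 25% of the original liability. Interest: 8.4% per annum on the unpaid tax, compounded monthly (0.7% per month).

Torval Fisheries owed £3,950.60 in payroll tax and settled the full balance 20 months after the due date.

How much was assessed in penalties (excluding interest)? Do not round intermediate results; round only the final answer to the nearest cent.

£987.65

Penalty (uncapped): 20 × 1.75% × £3,950.60 = £1,382.71; cap = 25% × £3,950.60 = £987.65 → penalty = £987.65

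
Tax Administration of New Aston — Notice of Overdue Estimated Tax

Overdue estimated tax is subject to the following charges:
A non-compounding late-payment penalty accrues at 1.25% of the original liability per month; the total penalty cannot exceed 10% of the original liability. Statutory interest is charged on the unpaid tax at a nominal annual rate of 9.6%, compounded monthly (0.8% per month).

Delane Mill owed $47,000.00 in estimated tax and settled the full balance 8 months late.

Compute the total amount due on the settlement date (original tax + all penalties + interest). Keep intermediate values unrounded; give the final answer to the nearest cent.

$54,793.59

Penalty (uncapped): 8 × 1.25% × $47,000.00 = $4,700.00; cap = 10% × $47,000.00 = $4,700.00 → penalty = $4,700.00
Interest: $47,000.00 × ((1 + 0.008)^8 − 1) = $47,000.00 × 0.0658210… = $3,093.5851…
Total = $47,000.00 + $4,700.0000 + $3,093.5851… = $54,793.59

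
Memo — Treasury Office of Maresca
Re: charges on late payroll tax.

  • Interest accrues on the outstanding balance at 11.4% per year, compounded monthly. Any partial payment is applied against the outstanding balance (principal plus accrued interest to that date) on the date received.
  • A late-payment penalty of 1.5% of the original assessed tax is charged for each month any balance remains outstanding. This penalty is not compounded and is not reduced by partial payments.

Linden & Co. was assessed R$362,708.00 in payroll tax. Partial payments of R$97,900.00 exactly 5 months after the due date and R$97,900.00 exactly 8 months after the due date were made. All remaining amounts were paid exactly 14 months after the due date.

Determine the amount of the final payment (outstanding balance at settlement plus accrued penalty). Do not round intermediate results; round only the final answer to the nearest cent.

Monthly rate = 11.4% ÷ 12 = 0.95%
Balance at month 5: R$362,708.0000 × (1 + 0.0095)^5 = R$380,267.0985…
After R$97,900.00 payment: R$380,267.0985… − R$97,900.00 = R$282,367.0985…
Balance at month 8: R$282,367.0985… × (1 + 0.0095)^3 = R$290,491.2538…
After R$97,900.00 payment: R$290,491.2538… − R$97,900.00 = R$192,591.2538…
Balance at month 14: R$192,591.2538… × (1 + 0.0095)^6 = R$203,833.0018…
Penalty: 14 × 1.5% × R$362,708.00 = R$76,168.68
Final settlement = outstanding balance + penalty = R$203,833.0018… + R$76,168.68 = R$280,001.68

R$280,001.68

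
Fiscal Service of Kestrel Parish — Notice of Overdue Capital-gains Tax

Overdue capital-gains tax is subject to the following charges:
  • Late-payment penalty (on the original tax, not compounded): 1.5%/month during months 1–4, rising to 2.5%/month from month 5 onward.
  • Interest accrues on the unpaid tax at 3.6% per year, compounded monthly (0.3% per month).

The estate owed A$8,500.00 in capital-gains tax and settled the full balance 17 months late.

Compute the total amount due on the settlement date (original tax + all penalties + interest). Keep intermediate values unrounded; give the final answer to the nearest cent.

A$12,216.56

Penalty, months 1–4: 4 × 1.5% × A$8,500.00 = A$510.00
Penalty, months 5–17: 13 × 2.5% × A$8,500.00 = A$2,762.50
Interest: A$8,500.00 × ((1 + 0.003)^17 − 1) = A$8,500.00 × 0.0522426… = A$444.0617…
Total = A$8,500.00 + A$3,272.5000 + A$444.0617… = A$12,216.56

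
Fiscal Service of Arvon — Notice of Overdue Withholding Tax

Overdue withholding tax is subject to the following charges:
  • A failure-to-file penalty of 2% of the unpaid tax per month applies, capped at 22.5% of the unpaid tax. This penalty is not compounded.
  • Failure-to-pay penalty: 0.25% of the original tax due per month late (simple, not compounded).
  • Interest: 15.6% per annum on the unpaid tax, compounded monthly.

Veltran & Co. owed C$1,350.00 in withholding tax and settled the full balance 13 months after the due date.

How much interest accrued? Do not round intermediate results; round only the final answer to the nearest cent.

C$246.82

Interest (15.6%/yr ÷ 12 = 1.3%/month): C$1,350.00 × ((1 + 0.013)^13 − 1) = C$246.8222…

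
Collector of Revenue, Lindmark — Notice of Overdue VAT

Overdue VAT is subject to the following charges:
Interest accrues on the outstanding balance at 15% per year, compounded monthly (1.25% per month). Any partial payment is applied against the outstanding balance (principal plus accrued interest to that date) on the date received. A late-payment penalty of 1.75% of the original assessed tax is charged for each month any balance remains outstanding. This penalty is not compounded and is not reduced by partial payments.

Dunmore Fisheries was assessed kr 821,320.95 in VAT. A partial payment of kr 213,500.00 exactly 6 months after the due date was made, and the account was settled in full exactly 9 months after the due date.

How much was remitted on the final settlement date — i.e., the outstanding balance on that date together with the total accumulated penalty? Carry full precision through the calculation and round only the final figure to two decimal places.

kr 826,228.10

Balance at month 6: kr 821,320.9500 × (1 + 0.0125)^6 = kr 884,877.3774…
After kr 213,500.00 payment: kr 884,877.3774… − kr 213,500.00 = kr 671,377.3774…
Balance at month 9: kr 671,377.3774… × (1 + 0.0125)^3 = kr 696,870.0484…
Penalty: 9 × 1.75% × kr 821,320.95 = kr 129,358.05…
Final settlement = outstanding balance + penalty = kr 696,870.0484… + kr 129,358.05… = kr 826,228.10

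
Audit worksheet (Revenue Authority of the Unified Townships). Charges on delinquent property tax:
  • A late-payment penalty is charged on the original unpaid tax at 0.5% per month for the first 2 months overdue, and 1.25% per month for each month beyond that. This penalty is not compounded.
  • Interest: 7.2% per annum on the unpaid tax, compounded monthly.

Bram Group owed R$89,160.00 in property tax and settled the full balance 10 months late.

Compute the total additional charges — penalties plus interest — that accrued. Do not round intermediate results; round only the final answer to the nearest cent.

Penalty, months 1–2: 2 × 0.5% × R$89,160.00 = R$891.60
Penalty, months 3–10: 8 × 1.25% × R$89,160.00 = R$8,916.00
Interest (7.2%/yr ÷ 12 = 0.6%/month): R$89,160.00 × ((1 + 0.006)^10 − 1) = R$5,496.3747…
Penalties + interest = R$9,807.6000 + R$5,496.3747… = R$15,303.97

R$15,303.97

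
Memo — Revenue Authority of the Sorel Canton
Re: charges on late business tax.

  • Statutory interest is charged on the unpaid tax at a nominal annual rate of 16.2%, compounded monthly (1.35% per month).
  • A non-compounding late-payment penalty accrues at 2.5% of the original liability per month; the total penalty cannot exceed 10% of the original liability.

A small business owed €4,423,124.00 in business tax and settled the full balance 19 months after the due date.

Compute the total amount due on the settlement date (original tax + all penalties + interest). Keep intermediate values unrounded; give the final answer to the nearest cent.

€6,148,951.69

Penalty (uncapped): 19 × 2.5% × €4,423,124.00 = €2,100,983.90; cap = 10% × €4,423,124.00 = €442,312.40 → penalty = €442,312.40
Interest: €4,423,124.00 × ((1 + 0.0135)^19 − 1) = €4,423,124.00 × 0.2901830… = €1,283,515.2919…
Total = €4,423,124.00 + €442,312.4000 + €1,283,515.2919… = €6,148,951.69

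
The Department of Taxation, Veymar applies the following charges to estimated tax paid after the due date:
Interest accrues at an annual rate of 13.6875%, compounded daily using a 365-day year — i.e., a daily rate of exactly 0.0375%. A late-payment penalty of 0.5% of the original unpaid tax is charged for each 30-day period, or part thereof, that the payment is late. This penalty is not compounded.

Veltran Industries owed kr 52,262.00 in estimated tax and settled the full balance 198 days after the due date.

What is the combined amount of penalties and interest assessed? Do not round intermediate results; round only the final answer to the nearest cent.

kr 5,856.53

Penalty periods: ⌈198/30⌉ = 7; penalty = 7 × 0.5% × kr 52,262.00 = kr 1,829.17
Interest: kr 52,262.00 × ((1 + 0.000375)^198 − 1) = kr 52,262.00 × 0.07706105… = kr 4,027.3646…
Penalties + interest = kr 1,829.1700 + kr 4,027.3646… = kr 5,856.53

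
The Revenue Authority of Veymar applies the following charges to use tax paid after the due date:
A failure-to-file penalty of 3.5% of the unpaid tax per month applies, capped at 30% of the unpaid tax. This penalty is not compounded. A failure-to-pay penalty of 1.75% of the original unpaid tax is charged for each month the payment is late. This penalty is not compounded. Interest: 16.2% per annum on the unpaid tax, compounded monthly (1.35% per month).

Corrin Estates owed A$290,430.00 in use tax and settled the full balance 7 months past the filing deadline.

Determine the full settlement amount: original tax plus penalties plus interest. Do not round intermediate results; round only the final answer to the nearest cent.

Failure-to-file: 7 × 3.5% × A$290,430.00 = A$71,155.35 (under the 30% cap)
Failure-to-pay penalty = 1.75% × A$290,430.00 × 7 mo = A$35,577.68…
Interest: A$290,430.00 × ((1 + 0.0135)^7 − 1) = A$290,430.00 × 0.0984145… = A$28,582.5334…
Total = A$290,430.00 + A$106,733.0250 + A$28,582.5334… = A$425,745.56

A$425,745.56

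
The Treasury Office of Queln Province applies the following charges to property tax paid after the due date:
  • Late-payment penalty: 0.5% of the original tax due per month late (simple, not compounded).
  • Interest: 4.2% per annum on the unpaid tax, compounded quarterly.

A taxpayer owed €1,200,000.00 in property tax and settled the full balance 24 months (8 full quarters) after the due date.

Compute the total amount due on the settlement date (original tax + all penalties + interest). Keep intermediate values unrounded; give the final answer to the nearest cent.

Late-payment penalty = 0.5% × €1,200,000.00 × 24 mo = €144,000.00
Interest (4.2%/yr ÷ 4 = 1.05%/quarter): €1,200,000.00 × ((1 + 0.0105)^8 − 1) = €104,583.2220…
Total = €1,200,000.00 + €144,000.0000 + €104,583.2220… = €1,448,583.22

€1,448,583.22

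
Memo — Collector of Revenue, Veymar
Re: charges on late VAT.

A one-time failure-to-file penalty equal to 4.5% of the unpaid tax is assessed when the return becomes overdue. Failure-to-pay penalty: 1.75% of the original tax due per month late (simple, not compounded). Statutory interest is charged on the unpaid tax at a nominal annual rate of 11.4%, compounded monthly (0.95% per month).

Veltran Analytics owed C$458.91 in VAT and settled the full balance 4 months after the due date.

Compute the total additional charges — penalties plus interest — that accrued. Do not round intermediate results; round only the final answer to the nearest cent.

Failure-to-file penalty: 4.5% × C$458.91 = C$20.65…
Failure-to-pay penalty: 4 × 1.75% × C$458.91 = C$32.12…
Interest: C$458.91 × ((1 + 0.0095)^4 − 1) = C$458.91 × 0.0385449… = C$17.6887…
Penalties + interest = C$52.7747… + C$17.6887… = C$70.46

C$70.46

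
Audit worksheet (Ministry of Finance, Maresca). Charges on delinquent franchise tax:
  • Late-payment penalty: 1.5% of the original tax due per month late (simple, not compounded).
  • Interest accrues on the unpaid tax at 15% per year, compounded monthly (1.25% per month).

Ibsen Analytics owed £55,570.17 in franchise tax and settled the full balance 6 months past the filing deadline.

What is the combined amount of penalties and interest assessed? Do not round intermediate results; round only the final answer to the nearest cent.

£9,301.51

Late-payment penalty = 1.5% × £55,570.17 × 6 mo = £5,001.32…
Interest: £55,570.17 × ((1 + 0.0125)^6 − 1) = £55,570.17 × 0.0773832… = £4,300.1965…
Penalties + interest = £5,001.3153 + £4,300.1965… = £9,301.51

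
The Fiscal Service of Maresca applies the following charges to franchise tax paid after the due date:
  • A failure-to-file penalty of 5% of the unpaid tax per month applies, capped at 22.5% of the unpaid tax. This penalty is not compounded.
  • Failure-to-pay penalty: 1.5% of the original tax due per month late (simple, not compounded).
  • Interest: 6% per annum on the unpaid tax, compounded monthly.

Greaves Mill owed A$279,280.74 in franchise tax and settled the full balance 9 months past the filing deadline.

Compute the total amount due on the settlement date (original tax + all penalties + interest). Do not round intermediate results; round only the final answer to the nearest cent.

A$392,643.75

Failure-to-file: 9 × 5% × A$279,280.74 = A$125,676.33…, capped at 22.5% × A$279,280.74 = A$62,838.17…
Failure-to-pay penalty = 1.5% × A$279,280.74 × 9 mo = A$37,702.90…
Interest (6%/yr ÷ 12 = 0.5%/month): A$279,280.74 × ((1 + 0.005)^9 − 1) = A$12,821.9405…
Total = A$279,280.74 + A$100,541.0664 + A$12,821.9405… = A$392,643.75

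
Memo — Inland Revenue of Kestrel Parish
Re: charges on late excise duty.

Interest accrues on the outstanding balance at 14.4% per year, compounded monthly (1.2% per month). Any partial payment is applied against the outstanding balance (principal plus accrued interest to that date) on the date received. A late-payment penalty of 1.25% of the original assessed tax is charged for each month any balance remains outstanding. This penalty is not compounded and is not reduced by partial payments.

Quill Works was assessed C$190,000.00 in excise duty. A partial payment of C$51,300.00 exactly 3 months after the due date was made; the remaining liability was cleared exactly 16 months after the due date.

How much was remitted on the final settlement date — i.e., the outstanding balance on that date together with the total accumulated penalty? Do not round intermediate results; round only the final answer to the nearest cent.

Balance at month 3: C$190,000.0000 × (1 + 0.012)^3 = C$196,922.4083…
After C$51,300.00 payment: C$196,922.4083… − C$51,300.00 = C$145,622.4083…
Balance at month 16: C$145,622.4083… × (1 + 0.012)^13 = C$170,049.3091…
Penalty: 16 × 1.25% × C$190,000.00 = C$38,000.00
Final settlement = outstanding balance + penalty = C$170,049.3091… + C$38,000.00 = C$208,049.31

C$208,049.31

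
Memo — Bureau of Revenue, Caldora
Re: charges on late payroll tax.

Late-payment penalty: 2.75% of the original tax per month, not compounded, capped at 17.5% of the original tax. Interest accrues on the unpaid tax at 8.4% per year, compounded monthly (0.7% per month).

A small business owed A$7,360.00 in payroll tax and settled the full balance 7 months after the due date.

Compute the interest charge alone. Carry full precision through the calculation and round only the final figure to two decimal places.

Interest: A$7,360.00 × ((1 + 0.007)^7 − 1) = A$7,360.00 × 0.0500411… = A$368.3024…

A$368.30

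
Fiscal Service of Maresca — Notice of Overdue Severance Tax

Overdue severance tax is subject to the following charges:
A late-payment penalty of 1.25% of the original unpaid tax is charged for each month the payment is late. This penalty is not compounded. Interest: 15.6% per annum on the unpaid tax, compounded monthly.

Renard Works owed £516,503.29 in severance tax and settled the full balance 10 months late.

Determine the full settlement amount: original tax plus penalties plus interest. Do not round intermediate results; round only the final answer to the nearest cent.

£652,278.95

Late-payment penalty: 10 × 1.25% × £516,503.29 = £64,562.91…
Interest (15.6%/yr ÷ 12 = 1.3%/month): £516,503.29 × ((1 + 0.013)^10 − 1) = £71,212.7529…
Total = £516,503.29 + £64,562.9113… + £71,212.7529… = £652,278.95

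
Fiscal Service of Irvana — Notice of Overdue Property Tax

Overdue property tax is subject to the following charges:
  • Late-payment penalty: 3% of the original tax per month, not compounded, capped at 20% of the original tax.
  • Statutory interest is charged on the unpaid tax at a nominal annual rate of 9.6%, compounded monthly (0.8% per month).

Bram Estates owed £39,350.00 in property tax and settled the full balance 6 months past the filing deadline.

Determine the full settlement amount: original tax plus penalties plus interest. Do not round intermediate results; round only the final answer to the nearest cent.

£48,359.98

Penalty: 6 × 3% × £39,350.00 = £7,083.00 (below the 20% cap of £7,870.00)
Interest: £39,350.00 × ((1 + 0.008)^6 − 1) = £39,350.00 × 0.0489703… = £1,926.9814…
Total = £39,350.00 + £7,083.0000 + £1,926.9814… = £48,359.98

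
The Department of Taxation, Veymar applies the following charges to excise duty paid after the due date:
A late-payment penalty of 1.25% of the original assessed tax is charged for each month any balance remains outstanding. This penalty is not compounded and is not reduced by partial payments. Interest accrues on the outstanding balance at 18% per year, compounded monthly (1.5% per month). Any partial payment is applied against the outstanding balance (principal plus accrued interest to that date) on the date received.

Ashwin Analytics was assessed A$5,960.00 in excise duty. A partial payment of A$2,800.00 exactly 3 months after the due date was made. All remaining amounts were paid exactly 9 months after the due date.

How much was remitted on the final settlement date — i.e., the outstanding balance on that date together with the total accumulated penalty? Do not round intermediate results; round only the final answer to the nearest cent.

A$4,423.46

Balance at month 3: A$5,960.0000 × (1 + 0.015)^3 = A$6,232.2431…
After A$2,800.00 payment: A$6,232.2431… − A$2,800.00 = A$3,432.2431…
Balance at month 9: A$3,432.2431… × (1 + 0.015)^6 = A$3,752.9631…
Penalty: 9 × 1.25% × A$5,960.00 = A$670.50
Final settlement = outstanding balance + penalty = A$3,752.9631… + A$670.50 = A$4,423.46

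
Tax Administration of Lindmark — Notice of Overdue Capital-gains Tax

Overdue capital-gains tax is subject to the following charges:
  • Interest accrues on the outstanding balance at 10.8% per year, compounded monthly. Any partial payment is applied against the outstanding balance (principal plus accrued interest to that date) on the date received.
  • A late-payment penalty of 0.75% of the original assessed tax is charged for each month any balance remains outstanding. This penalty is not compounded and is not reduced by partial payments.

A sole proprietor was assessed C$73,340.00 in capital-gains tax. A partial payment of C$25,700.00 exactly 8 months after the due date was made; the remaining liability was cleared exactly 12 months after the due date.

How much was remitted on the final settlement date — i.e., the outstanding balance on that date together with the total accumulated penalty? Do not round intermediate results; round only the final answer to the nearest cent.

C$61,627.63

Monthly rate = 10.8% ÷ 12 = 0.9%
Balance at month 8: C$73,340.0000 × (1 + 0.009)^8 = C$78,789.8431…
After C$25,700.00 payment: C$78,789.8431… − C$25,700.00 = C$53,089.8431…
Balance at month 12: C$53,089.8431… × (1 + 0.009)^4 = C$55,027.0343…
Penalty: 12 × 0.75% × C$73,340.00 = C$6,600.60
Final settlement = outstanding balance + penalty = C$55,027.0343… + C$6,600.60 = C$61,627.63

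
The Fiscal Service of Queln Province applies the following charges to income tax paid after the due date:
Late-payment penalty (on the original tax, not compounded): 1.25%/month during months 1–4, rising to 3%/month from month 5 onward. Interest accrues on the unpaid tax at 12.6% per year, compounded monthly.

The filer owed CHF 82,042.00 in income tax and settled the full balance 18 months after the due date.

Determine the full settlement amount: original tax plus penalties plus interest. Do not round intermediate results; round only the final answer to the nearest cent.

Penalty, months 1–4: 4 × 1.25% × CHF 82,042.00 = CHF 4,102.10
Penalty, months 5–18: 14 × 3% × CHF 82,042.00 = CHF 34,457.64
Interest (12.6%/yr ÷ 12 = 1.05%/month): CHF 82,042.00 × ((1 + 0.0105)^18 − 1) = CHF 16,970.4849…
Total = CHF 82,042.00 + CHF 38,559.7400 + CHF 16,970.4849… = CHF 137,572.22

CHF 137,572.22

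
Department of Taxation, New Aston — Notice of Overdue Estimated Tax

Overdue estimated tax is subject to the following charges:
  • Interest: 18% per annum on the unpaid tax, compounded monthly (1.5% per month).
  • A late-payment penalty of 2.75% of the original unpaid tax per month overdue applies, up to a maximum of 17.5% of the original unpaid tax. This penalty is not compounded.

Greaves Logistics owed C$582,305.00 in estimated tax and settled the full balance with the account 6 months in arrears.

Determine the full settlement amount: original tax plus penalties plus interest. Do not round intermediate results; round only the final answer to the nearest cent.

C$732,797.80

Penalty: 6 × 2.75% × C$582,305.00 = C$96,080.33… (below the 17.5% cap of C$101,903.38…)
Interest: C$582,305.00 × ((1 + 0.015)^6 − 1) = C$582,305.00 × 0.0934433… = C$54,412.4798…
Total = C$582,305.00 + C$96,080.3250 + C$54,412.4798… = C$732,797.80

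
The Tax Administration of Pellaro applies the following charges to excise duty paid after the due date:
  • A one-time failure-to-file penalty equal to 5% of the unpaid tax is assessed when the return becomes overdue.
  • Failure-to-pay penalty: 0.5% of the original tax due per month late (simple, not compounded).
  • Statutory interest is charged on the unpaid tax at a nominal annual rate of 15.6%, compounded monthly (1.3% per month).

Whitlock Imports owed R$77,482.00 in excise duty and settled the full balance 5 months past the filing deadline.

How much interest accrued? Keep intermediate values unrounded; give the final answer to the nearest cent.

R$5,168.99

Interest: R$77,482.00 × ((1 + 0.013)^5 − 1) = R$77,482.00 × 0.0667121… = R$5,168.9880…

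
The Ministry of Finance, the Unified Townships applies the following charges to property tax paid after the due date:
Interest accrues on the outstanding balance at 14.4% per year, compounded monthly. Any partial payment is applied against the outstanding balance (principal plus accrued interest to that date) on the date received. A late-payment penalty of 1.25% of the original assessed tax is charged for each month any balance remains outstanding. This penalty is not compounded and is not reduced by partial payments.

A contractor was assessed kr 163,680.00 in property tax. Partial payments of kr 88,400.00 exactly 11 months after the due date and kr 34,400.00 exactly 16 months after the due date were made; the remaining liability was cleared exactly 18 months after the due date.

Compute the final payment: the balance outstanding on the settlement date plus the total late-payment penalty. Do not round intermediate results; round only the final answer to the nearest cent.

kr 108,381.73

Monthly rate = 14.4% ÷ 12 = 1.2%
Balance at month 11: kr 163,680.0000 × (1 + 0.012)^11 = kr 186,629.9131…
After kr 88,400.00 payment: kr 186,629.9131… − kr 88,400.00 = kr 98,229.9131…
Balance at month 16: kr 98,229.9131… × (1 + 0.012)^5 = kr 104,266.8666…
After kr 34,400.00 payment: kr 104,266.8666… − kr 34,400.00 = kr 69,866.8666…
Balance at month 18: kr 69,866.8666… × (1 + 0.012)^2 = kr 71,553.7322…
Penalty: 18 × 1.25% × kr 163,680.00 = kr 36,828.00
Final settlement = outstanding balance + penalty = kr 71,553.7322… + kr 36,828.00 = kr 108,381.73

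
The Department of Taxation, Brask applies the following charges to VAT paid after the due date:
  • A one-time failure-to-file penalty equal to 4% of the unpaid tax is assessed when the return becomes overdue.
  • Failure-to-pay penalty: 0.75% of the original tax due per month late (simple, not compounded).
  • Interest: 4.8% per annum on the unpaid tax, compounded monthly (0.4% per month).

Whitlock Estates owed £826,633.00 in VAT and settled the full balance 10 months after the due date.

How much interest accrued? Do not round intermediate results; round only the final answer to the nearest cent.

Interest: £826,633.00 × ((1 + 0.004)^10 − 1) = £826,633.00 × 0.0407277… = £33,666.8890…

£33,666.89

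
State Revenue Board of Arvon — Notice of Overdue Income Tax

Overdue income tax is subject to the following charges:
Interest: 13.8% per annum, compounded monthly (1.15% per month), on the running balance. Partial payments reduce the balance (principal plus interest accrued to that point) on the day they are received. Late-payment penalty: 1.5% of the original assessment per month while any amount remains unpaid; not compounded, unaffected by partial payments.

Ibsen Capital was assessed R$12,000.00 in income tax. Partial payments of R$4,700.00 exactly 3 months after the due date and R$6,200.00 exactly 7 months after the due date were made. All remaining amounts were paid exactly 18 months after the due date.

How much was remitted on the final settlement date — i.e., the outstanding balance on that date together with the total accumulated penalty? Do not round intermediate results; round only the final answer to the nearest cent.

Balance at month 3: R$12,000.0000 × (1 + 0.0115)^3 = R$12,418.7793…
After R$4,700.00 payment: R$12,418.7793… − R$4,700.00 = R$7,718.7793…
Balance at month 7: R$7,718.7793… × (1 + 0.0115)^4 = R$8,080.0150…
After R$6,200.00 payment: R$8,080.0150… − R$6,200.00 = R$1,880.0150…
Balance at month 18: R$1,880.0150… × (1 + 0.0115)^11 = R$2,131.9945…
Penalty: 18 × 1.5% × R$12,000.00 = R$3,240.00
Final settlement = outstanding balance + penalty = R$2,131.9945… + R$3,240.00 = R$5,371.99

R$5,371.99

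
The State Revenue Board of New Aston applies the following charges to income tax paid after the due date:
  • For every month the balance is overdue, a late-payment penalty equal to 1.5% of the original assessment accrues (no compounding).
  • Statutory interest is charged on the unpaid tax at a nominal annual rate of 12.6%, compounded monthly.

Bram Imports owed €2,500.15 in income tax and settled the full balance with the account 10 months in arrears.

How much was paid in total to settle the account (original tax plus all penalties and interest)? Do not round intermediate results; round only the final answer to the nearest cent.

€3,150.45

Late-payment penalty = 1.5% × €2,500.15 × 10 mo = €375.02…
Interest (12.6%/yr ÷ 12 = 1.05%/month): €2,500.15 × ((1 + 0.0105)^10 − 1) = €275.2734…
Total = €2,500.15 + €375.0225 + €275.2734… = €3,150.45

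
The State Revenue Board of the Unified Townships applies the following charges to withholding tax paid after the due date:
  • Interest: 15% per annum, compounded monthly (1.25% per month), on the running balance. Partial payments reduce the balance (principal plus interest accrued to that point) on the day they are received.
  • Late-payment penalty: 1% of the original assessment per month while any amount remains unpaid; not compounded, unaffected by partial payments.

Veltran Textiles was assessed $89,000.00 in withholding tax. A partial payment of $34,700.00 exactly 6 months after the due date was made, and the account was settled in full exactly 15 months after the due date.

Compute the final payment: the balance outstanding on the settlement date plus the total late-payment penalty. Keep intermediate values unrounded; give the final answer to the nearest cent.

Balance at month 6: $89,000.0000 × (1 + 0.0125)^6 = $95,887.1031…
After $34,700.00 payment: $95,887.1031… − $34,700.00 = $61,187.1031…
Balance at month 15: $61,187.1031… × (1 + 0.0125)^9 = $68,425.0587…
Penalty: 15 × 1% × $89,000.00 = $13,350.00
Final settlement = outstanding balance + penalty = $68,425.0587… + $13,350.00 = $81,775.06

$81,775.06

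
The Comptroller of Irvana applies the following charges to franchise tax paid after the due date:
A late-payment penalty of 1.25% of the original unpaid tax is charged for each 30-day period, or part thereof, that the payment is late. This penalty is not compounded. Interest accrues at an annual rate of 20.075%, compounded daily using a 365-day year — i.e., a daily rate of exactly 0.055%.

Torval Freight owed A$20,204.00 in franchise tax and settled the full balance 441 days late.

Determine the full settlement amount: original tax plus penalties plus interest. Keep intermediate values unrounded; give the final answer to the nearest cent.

A$29,536.43

Penalty periods: ⌈441/30⌉ = 15; penalty = 15 × 1.25% × A$20,204.00 = A$3,788.25
Interest: A$20,204.00 × ((1 + 0.00055)^441 − 1) = A$20,204.00 × 0.27441000… = A$5,544.1796…
Total = A$20,204.00 + A$3,788.2500 + A$5,544.1796… = A$29,536.43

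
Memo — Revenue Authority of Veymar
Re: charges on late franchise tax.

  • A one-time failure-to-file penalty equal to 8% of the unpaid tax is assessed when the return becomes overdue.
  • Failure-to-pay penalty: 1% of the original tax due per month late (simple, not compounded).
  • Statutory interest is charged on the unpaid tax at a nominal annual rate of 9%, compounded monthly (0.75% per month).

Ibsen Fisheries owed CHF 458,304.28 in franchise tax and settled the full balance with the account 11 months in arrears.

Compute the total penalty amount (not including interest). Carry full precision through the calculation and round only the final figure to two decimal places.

Failure-to-file penalty: 8% × CHF 458,304.28 = CHF 36,664.34…
Failure-to-pay penalty = 1% × CHF 458,304.28 × 11 mo = CHF 50,413.47…
Total penalty = CHF 36,664.34… + CHF 50,413.47… = CHF 87,077.81

CHF 87,077.81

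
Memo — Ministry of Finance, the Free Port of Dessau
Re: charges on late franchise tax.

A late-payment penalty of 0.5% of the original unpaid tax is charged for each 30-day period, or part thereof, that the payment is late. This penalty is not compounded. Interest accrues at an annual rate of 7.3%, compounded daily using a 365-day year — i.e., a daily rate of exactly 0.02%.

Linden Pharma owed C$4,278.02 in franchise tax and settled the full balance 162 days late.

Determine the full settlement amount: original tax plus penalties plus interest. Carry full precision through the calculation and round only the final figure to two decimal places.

C$4,547.22

Penalty periods: ⌈162/30⌉ = 6; penalty = 6 × 0.5% × C$4,278.02 = C$128.34…
Interest: C$4,278.02 × ((1 + 0.0002)^162 − 1) = C$4,278.02 × 0.03292725… = C$140.8634…
Total = C$4,278.02 + C$128.3406 + C$140.8634… = C$4,547.22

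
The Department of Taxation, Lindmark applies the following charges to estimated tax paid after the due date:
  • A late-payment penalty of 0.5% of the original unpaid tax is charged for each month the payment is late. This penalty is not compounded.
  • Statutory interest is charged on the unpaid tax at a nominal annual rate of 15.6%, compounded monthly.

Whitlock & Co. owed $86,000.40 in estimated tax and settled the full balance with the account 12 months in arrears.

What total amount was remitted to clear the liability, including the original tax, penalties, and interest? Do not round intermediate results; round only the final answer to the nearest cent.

$105,578.54

Late-payment penalty = 0.5% × $86,000.40 × 12 mo = $5,160.02…
Interest (15.6%/yr ÷ 12 = 1.3%/month): $86,000.40 × ((1 + 0.013)^12 − 1) = $14,418.1198…
Total = $86,000.40 + $5,160.0240 + $14,418.1198… = $105,578.54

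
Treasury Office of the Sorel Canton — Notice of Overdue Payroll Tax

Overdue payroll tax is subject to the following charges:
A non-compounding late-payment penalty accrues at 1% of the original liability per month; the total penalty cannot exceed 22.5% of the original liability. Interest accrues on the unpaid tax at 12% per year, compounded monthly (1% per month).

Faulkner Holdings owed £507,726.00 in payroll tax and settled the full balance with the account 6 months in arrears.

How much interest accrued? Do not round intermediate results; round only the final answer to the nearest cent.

£31,235.38

Interest: £507,726.00 × ((1 + 0.01)^6 − 1) = £507,726.00 × 0.0615202… = £31,235.3800…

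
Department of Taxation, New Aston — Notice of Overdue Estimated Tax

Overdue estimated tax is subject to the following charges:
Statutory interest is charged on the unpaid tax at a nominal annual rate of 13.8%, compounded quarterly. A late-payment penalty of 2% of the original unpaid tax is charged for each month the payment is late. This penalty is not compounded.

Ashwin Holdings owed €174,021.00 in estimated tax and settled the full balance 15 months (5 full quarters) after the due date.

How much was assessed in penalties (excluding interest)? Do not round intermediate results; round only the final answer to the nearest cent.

Late-payment penalty = 2% × €174,021.00 × 15 mo = €52,206.30

€52,206.30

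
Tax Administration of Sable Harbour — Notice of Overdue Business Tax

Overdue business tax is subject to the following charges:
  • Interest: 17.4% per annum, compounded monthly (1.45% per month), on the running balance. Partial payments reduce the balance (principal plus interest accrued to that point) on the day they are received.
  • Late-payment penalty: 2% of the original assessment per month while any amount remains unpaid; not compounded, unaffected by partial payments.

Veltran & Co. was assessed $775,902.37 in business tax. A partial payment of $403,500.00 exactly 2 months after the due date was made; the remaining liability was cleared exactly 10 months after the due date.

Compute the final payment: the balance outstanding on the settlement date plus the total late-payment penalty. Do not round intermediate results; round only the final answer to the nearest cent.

$598,469.32

Balance at month 2: $775,902.3700 × (1 + 0.0145)^2 = $798,566.6722…
After $403,500.00 payment: $798,566.6722… − $403,500.00 = $395,066.6722…
Balance at month 10: $395,066.6722… × (1 + 0.0145)^8 = $443,288.8474…
Penalty: 10 × 2% × $775,902.37 = $155,180.47…
Final settlement = outstanding balance + penalty = $443,288.8474… + $155,180.47… = $598,469.32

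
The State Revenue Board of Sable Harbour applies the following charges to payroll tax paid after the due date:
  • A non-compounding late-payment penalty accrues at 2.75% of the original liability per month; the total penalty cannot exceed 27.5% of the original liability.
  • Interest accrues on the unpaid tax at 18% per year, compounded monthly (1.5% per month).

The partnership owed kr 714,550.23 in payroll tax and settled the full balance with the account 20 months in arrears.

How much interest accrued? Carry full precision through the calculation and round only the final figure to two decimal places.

kr 247,845.32

Interest: kr 714,550.23 × ((1 + 0.015)^20 − 1) = kr 714,550.23 × 0.3468550… = kr 247,845.3247…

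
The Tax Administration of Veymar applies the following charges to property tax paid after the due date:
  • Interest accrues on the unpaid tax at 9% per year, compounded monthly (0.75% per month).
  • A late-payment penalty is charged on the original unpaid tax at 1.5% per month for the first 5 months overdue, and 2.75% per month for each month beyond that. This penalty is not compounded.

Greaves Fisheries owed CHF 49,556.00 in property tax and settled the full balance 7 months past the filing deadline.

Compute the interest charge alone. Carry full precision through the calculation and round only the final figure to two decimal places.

Interest: CHF 49,556.00 × ((1 + 0.0075)^7 − 1) = CHF 49,556.00 × 0.0536961… = CHF 2,660.9653…

CHF 2,660.97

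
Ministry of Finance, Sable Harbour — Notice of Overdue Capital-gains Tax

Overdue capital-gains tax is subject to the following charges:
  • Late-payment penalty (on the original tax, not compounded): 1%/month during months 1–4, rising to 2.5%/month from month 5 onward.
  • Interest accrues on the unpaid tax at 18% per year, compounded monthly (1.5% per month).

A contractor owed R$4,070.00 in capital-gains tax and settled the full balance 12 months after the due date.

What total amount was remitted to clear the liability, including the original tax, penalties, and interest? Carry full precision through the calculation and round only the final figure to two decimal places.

Penalty, months 1–4: 4 × 1% × R$4,070.00 = R$162.80
Penalty, months 5–12: 8 × 2.5% × R$4,070.00 = R$814.00
Interest: R$4,070.00 × ((1 + 0.015)^12 − 1) = R$4,070.00 × 0.1956182… = R$796.1660…
Total = R$4,070.00 + R$976.8000 + R$796.1660… = R$5,842.97

R$5,842.97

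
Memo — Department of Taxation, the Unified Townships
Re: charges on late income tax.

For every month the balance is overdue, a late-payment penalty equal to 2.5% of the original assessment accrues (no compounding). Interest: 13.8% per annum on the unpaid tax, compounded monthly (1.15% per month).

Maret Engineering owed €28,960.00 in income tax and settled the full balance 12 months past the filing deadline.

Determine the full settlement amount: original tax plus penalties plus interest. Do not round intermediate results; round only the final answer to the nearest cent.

Late-payment penalty: 12 × 2.5% × €28,960.00 = €8,688.00
Interest: €28,960.00 × ((1 + 0.0115)^12 − 1) = €28,960.00 × 0.1470719… = €4,259.2026…
Total = €28,960.00 + €8,688.0000 + €4,259.2026… = €41,907.20

€41,907.20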